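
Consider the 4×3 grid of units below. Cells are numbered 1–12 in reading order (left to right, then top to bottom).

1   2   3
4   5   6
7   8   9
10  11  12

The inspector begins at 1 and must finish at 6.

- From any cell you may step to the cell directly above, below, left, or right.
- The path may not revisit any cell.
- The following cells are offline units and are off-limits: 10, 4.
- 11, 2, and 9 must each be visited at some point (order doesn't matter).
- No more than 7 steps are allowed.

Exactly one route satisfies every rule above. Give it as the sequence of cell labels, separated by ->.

The 7-move cap with required stops at 11, 2, 9 leaves no slack for detours.
Route from 1: right to 2, 3× down (reaching 11), right to 12, 2× up (reaching 6) — 7 moves in all.
Check: all required cells visited; 7 ≤ 7 moves.

1 -> 2 -> 5 -> 8 -> 11 -> 12 -> 9 -> 6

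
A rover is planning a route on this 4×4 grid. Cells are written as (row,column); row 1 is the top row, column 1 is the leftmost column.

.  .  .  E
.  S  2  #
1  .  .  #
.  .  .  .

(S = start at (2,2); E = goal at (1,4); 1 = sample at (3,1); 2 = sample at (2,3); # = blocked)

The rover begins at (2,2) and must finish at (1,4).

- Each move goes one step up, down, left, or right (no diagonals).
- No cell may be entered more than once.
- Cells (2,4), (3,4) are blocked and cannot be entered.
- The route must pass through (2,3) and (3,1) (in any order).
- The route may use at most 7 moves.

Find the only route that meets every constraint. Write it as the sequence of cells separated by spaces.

Any route must reach (2,3) and (3,1) and still end at (1,4) within 7 moves, so the order of the required stops is forced.
Route from (2,2): left 1 to (2,1), down 1 to (3,1), right 2 to (3,3), up 2 to (1,3), right 1 to (1,4) — 7 moves in all.
Check: all required cells visited; 7 ≤ 7 moves.

(2,2) (2,1) (3,1) (3,2) (3,3) (2,3) (1,3) (1,4)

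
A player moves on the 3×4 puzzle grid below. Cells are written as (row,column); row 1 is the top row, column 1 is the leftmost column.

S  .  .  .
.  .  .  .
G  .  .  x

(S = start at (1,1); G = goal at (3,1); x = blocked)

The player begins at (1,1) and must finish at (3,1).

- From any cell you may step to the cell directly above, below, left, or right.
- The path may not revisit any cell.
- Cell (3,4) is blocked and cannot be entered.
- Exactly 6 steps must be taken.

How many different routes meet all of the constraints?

Need simple routes of exactly 6 moves from (1,1) to (3,1) (Manhattan distance 2, so 2 moves are spent on a detour and 2 undoing it).
Enumerating: (1,1) (2,1) (2,2) (2,3) (3,3) (3,2) (3,1) | (1,1) (1,2) (2,2) (2,3) (3,3) (3,2) (3,1) | (1,1) (1,2) (1,3) (2,3) (3,3) (3,2) (3,1) | (1,1) (1,2) (1,3) (2,3) (2,2) (3,2) (3,1) | (1,1) (1,2) (1,3) (2,3) (2,2) (2,1) (3,1).
That gives 5 routes.

5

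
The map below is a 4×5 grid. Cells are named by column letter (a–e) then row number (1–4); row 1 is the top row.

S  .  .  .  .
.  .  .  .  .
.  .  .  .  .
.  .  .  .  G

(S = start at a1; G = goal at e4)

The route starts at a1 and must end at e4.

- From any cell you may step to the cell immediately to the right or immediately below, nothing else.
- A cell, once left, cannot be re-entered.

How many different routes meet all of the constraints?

35

A right/down-only route from a1 to e4 makes exactly 3 down-moves and 4 right-moves in some order.
With no other constraints that would be C(7,3) = 35 routes.
That gives 35 routes.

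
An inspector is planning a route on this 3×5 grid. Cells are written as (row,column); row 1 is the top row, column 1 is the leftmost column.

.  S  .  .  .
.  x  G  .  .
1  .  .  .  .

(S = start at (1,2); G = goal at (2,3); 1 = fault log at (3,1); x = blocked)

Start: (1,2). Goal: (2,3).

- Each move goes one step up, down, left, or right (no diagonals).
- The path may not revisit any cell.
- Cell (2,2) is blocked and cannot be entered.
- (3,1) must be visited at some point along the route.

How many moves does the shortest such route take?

Any route passes through (3,1) somewhere between (1,2) and (2,3). Summing Manhattan distances along the two legs ((1,2) → (3,1) → (2,3)) gives a lower bound of 3 + 3 = 6 moves.
A route of 6 moves achieves this: (1,2) → (1,1) → (2,1) → (3,1) → (3,2) → (3,3) → (2,3).
Since 6 matches the lower bound, it is optimal.

6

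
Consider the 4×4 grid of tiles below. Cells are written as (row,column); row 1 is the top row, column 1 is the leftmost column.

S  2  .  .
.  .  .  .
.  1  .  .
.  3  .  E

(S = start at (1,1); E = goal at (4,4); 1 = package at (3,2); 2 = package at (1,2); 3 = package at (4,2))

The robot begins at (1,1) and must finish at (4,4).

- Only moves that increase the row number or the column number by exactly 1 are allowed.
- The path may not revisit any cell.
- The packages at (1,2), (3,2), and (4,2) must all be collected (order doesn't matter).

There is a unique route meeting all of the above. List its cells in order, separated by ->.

(1,1) -> (1,2) -> (2,2) -> (3,2) -> (4,2) -> (4,3) -> (4,4)

Moves only go right or down, so the column and row indices never decrease.
Route from (1,1): right to (1,2), 3× down (reaching (4,2)), 2× right (reaching (4,4)) — 6 moves in all.
Check: all required cells visited.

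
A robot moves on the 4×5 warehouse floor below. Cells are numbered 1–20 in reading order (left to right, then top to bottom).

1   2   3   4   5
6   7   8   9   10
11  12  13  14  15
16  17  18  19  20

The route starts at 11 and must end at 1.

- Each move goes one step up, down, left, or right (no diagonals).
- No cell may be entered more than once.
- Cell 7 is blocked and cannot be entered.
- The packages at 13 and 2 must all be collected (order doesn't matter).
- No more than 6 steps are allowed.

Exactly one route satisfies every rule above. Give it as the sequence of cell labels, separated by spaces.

Any route must reach 13 and 2 and still end at 1 within 6 moves, so the order of the required stops is forced.
Route from 11: 2× right (reaching 13), 2× up (reaching 3), 2× left (reaching 1) — 6 moves in all.
Check: all required cells visited; 6 ≤ 6 moves.

11 12 13 8 3 2 1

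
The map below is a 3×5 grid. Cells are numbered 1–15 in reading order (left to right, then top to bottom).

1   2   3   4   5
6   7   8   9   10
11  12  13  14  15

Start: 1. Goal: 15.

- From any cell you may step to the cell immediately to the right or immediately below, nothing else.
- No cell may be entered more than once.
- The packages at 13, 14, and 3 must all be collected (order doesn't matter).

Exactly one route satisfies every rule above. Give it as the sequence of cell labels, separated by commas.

1, 2, 3, 8, 13, 14, 15

Moves only go right or down, so the column and row indices never decrease.
Route from 1: 2× right (reaching 3), 2× down (reaching 13), 2× right (reaching 15) — 6 moves in all.
Check: all required cells visited.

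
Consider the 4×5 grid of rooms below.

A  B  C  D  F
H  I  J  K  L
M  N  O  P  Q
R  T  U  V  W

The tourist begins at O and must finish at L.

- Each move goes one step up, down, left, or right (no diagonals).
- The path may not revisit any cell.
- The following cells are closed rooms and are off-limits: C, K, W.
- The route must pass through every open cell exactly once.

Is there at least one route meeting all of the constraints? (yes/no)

Cell D has only one open neighbour but is neither the start nor the goal, so a Hamiltonian route would have to both enter and leave it through the same neighbour — impossible without revisiting.

no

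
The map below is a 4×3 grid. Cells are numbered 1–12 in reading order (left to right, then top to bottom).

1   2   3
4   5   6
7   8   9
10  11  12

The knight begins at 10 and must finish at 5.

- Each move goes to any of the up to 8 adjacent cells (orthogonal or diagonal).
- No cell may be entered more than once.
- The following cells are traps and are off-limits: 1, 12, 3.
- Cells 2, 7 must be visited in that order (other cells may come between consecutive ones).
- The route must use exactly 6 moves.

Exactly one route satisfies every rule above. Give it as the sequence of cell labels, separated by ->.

10 -> 8 -> 6 -> 2 -> 4 -> 7 -> 5

The waypoints must appear in the order 2, 7, with no cell reused.
Route from 10: 2× up-right (reaching 6), up-left to 2, down-left to 4, down to 7, up-right to 5 — 6 moves in all.
Check: order respected (2 at step 3, 7 at step 5); 6 moves as required.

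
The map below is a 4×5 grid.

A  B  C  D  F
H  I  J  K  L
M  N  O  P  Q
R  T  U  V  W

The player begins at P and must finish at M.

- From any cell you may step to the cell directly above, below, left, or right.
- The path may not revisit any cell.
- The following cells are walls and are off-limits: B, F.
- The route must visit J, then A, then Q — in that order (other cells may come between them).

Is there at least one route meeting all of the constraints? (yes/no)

A must be visited but has only one open neighbour (H), and it is neither the start nor the goal — the route would have to enter and leave through H, re-entering it.

no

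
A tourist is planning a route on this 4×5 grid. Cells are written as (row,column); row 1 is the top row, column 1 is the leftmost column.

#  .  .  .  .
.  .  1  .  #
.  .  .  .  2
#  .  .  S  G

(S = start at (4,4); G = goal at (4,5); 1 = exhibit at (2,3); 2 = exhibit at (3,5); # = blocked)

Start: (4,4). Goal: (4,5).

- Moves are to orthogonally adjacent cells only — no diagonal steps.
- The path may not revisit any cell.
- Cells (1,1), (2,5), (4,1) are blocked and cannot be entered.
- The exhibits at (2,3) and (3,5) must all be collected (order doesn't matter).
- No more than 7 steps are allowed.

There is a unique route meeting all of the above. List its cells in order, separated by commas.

Any route must reach (2,3) and (3,5) and still end at (4,5) within 7 moves, so the order of the required stops is forced.
Route from (4,4): left 1 to (4,3), up 2 to (2,3), right 1 to (2,4), down 1 to (3,4), right 1 to (3,5), down 1 to (4,5) — 7 moves in all.
Check: all required cells visited; 7 ≤ 7 moves.

(4,4), (4,3), (3,3), (2,3), (2,4), (3,4), (3,5), (4,5)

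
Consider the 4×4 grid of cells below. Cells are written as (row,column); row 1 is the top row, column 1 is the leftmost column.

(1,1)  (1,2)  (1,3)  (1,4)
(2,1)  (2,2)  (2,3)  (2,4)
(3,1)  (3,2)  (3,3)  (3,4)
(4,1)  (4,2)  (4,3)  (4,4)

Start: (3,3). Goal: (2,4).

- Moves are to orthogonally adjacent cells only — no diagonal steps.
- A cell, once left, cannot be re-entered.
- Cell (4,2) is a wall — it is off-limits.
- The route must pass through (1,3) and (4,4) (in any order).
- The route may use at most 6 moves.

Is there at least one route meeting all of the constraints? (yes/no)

no

Even ignoring the no-revisit rule, getting from (3,3) to (2,4), taking the cheapest ordering (3,3) → (1,3) → (4,4) → (2,4) needs at least 2 + 4 + 2 = 8 moves (Manhattan distance per leg), which exceeds the 6-move limit.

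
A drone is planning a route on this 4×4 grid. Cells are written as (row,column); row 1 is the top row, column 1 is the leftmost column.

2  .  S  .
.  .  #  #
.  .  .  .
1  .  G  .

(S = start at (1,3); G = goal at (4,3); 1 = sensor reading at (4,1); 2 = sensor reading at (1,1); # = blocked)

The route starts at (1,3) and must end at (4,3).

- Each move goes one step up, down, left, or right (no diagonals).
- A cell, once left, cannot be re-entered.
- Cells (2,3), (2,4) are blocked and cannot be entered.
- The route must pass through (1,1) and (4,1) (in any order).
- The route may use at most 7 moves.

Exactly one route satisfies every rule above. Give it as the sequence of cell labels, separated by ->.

(1,3) -> (1,2) -> (1,1) -> (2,1) -> (3,1) -> (4,1) -> (4,2) -> (4,3)

Any route must reach (1,1) and (4,1) and still end at (4,3) within 7 moves, so the order of the required stops is forced.
Route from (1,3): left 2 to (1,1), down 3 to (4,1), right 2 to (4,3) — 7 moves in all.
Check: all required cells visited; 7 ≤ 7 moves.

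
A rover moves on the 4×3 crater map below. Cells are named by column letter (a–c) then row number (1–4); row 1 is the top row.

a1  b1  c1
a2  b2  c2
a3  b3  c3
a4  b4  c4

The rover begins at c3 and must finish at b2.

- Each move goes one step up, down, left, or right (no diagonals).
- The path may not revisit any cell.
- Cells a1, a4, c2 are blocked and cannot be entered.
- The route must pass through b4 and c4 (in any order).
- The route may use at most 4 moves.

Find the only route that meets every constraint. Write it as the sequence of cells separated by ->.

The budget equals the shortest possible length, so every move has to be on a shortest route through the required cells.
Route from c3: down 1 to c4, left 1 to b4, up 2 to b2 — 4 moves in all.
Check: all required cells visited; 4 ≤ 4 moves.

c3 -> c4 -> b4 -> b3 -> b2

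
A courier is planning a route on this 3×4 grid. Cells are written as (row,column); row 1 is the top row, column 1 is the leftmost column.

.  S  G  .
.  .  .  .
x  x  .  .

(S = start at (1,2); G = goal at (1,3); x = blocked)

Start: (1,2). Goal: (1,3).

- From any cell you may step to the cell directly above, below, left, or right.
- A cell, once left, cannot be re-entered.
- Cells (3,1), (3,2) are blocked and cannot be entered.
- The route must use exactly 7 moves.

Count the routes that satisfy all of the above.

Need simple routes of exactly 7 moves from (1,2) to (1,3) (Manhattan distance 1, so 3 moves are spent on a detour and 3 undoing it).
Enumerating: (1,2) (2,2) (2,3) (3,3) (3,4) (2,4) (1,4) (1,3) | (1,2) (1,1) (2,1) (2,2) (2,3) (2,4) (1,4) (1,3).
That gives 2 routes.

2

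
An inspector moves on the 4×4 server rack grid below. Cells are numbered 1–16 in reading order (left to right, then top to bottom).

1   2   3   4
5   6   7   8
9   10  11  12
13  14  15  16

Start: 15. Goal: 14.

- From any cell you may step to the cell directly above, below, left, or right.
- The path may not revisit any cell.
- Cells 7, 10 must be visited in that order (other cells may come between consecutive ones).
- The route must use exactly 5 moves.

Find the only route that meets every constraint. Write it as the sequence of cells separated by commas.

15, 11, 7, 6, 10, 14

The waypoints must appear in the order 7, 10, with no cell reused.
Route from 15: 2× up (reaching 7), left to 6, 2× down (reaching 14) — 5 moves in all.
Check: order respected (7 at step 2, 10 at step 4); 5 moves as required.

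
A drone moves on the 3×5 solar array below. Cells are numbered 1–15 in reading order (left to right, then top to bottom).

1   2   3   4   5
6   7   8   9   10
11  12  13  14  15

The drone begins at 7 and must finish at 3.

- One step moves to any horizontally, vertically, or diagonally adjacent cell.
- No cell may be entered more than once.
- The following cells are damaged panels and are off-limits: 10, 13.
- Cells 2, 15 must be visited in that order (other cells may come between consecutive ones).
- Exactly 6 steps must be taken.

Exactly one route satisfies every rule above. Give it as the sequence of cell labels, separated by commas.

7, 2, 8, 14, 15, 9, 3

The waypoints must appear in the order 2, 15, with no cell reused.
Route from 7: up 1 to 2, down-right 2 to 14, right 1 to 15, up-left 2 to 3 — 6 moves in all.
Check: order respected (2 at step 1, 15 at step 4); 6 moves as required.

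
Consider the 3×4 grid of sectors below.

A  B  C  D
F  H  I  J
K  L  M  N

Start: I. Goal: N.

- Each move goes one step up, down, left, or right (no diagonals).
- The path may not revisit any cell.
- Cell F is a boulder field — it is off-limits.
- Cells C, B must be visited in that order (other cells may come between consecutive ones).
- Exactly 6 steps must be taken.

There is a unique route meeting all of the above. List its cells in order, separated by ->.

The waypoints must appear in the order C, B, with no cell reused.
Route from I: up to C, left to B, 2× down (reaching L), 2× right (reaching N) — 6 moves in all.
Check: order respected (C at step 1, B at step 2); 6 moves as required.

I -> C -> B -> H -> L -> M -> N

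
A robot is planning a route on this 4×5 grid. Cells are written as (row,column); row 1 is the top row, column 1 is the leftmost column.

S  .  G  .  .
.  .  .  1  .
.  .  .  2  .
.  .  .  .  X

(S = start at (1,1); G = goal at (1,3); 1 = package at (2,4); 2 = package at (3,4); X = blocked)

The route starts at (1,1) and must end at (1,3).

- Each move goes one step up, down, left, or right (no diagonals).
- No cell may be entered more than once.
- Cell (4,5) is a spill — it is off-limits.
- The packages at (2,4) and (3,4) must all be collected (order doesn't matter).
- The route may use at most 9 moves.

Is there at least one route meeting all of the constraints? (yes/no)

One route that works: (1,1) → (2,1) → (3,1) → (3,2) → (3,3) → (3,4) → (2,4) → (1,4) → (1,3).

yes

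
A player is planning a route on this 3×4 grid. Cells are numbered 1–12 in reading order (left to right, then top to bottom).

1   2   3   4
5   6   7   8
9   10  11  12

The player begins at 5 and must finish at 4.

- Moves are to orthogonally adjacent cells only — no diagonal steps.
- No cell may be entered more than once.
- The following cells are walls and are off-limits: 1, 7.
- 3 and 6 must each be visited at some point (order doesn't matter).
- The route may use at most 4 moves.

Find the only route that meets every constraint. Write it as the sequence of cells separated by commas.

5, 6, 2, 3, 4

Any route must reach 3 and 6 and still end at 4 within 4 moves, so the order of the required stops is forced.
Route from 5: right 1 to 6, up 1 to 2, right 2 to 4 — 4 moves in all.
Check: all required cells visited; 4 ≤ 4 moves.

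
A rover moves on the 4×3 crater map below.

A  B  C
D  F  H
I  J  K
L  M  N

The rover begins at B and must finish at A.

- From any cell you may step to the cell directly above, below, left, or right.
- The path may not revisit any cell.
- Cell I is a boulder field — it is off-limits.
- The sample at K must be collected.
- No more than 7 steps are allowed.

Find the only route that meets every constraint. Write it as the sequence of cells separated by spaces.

B C H K J F D A

The 7-move cap with required stops at K leaves no slack for detours.
Route from B: right to C, 2× down (reaching K), left to J, up to F, left to D, up to A — 7 moves in all.
Check: all required cells visited; 7 ≤ 7 moves.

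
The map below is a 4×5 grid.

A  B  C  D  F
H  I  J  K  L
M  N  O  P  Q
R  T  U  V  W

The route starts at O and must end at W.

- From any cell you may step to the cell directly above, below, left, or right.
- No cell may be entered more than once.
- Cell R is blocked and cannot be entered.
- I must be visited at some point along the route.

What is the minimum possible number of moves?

Any route passes through I somewhere between O and W. Summing Manhattan distances along the two legs (O → I → W) gives a lower bound of 2 + 5 = 7 moves.
A route of 7 moves achieves this: O → J → I → N → T → U → V → W.
Since 7 matches the lower bound, it is optimal.

7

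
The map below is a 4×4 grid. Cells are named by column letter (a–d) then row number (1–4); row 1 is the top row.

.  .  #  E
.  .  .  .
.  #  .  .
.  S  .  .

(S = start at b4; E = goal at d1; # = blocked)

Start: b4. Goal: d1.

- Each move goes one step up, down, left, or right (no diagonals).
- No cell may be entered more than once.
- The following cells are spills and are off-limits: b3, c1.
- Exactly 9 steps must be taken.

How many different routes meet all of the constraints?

Need simple routes of exactly 9 moves from b4 to d1 (Manhattan distance 5, so 2 moves are spent on a detour and 2 undoing it).
Enumerating: b4 a4 a3 a2 a1 b1 b2 c2 d2 d1 | b4 a4 a3 a2 b2 c2 c3 d3 d2 d1.
That gives 2 routes.

2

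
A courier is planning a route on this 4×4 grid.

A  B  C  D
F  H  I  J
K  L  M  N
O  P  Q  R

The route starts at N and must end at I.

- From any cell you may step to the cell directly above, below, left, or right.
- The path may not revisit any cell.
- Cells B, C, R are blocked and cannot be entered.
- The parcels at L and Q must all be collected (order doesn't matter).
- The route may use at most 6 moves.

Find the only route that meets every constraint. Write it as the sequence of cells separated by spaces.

N M Q P L H I

The 6-move cap with required stops at L, Q leaves no slack for detours.
Route from N: left to M, down to Q, left to P, 2× up (reaching H), right to I — 6 moves in all.
Check: all required cells visited; 6 ≤ 6 moves.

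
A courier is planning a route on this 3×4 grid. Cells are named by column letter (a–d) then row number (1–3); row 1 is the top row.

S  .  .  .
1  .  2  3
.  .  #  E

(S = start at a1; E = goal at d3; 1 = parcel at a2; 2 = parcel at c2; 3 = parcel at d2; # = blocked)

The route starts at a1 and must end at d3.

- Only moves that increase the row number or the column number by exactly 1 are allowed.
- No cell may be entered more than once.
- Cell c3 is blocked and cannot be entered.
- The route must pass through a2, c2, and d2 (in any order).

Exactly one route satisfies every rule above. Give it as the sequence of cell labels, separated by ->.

a1 -> a2 -> b2 -> c2 -> d2 -> d3

Moves only go right or down, so the column and row indices never decrease.
Route from a1: down to a2, 3× right (reaching d2), down to d3 — 5 moves in all.
Check: all required cells visited.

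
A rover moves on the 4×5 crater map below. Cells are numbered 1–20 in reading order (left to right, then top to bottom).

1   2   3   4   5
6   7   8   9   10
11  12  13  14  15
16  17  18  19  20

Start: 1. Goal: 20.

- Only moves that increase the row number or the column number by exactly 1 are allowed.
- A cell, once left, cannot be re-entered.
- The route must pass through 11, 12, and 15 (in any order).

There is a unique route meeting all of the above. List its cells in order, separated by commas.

1, 6, 11, 12, 13, 14, 15, 20

Moves only go right or down, so the column and row indices never decrease.
Route from 1: down 2 to 11, right 4 to 15, down 1 to 20 — 7 moves in all.
Check: all required cells visited.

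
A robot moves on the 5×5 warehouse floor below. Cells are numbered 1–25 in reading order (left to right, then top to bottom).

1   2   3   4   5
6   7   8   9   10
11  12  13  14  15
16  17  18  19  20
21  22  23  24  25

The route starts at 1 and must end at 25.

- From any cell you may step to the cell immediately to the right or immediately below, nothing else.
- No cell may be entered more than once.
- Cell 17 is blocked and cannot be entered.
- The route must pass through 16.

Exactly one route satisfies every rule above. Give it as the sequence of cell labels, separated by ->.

1 -> 6 -> 11 -> 16 -> 21 -> 22 -> 23 -> 24 -> 25

Moves only go right or down, so the column and row indices never decrease.
Route from 1: 4× down (reaching 21), 4× right (reaching 25) — 8 moves in all.
Check: all required cells visited.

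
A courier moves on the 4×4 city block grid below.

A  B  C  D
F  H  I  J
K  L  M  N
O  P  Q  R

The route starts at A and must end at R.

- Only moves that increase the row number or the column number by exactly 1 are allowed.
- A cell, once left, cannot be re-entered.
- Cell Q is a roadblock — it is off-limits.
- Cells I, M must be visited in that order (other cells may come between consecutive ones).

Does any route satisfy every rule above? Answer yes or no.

One route that works: A → F → H → I → M → N → R.

yes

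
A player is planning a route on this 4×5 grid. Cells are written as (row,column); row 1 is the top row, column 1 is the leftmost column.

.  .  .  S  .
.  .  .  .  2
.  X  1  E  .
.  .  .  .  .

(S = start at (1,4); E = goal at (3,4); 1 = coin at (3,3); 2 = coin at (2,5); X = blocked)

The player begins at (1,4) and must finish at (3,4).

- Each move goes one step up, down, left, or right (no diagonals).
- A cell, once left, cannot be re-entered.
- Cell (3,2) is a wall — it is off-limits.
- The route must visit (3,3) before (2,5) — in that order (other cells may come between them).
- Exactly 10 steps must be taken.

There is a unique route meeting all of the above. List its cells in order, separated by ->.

The waypoints must appear in the order (3,3), (2,5), with no cell reused.
Route from (1,4): left 1 to (1,3), down 3 to (4,3), right 2 to (4,5), up 2 to (2,5), left 1 to (2,4), down 1 to (3,4) — 10 moves in all.
Check: order respected (1 at step 3, 2 at step 8); 10 moves as required.

(1,4) -> (1,3) -> (2,3) -> (3,3) -> (4,3) -> (4,4) -> (4,5) -> (3,5) -> (2,5) -> (2,4) -> (3,4)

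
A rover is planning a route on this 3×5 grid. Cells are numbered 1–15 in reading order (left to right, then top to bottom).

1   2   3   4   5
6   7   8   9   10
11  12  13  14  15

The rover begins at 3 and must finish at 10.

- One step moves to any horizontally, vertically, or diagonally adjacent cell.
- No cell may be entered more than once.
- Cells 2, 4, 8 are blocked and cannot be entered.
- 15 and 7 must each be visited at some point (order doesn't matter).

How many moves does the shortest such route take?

Any route passes through 15 and 7 in some order between 3 and 10. Summing Chebyshev distances along each leg and taking the cheapest ordering (3 → 7 → 15 → 10) gives a lower bound of 1 + 3 + 1 = 5 moves.
A route of 5 moves achieves this: 3 → 7 → 13 → 9 → 15 → 10.
Since 5 matches the lower bound, it is optimal.

5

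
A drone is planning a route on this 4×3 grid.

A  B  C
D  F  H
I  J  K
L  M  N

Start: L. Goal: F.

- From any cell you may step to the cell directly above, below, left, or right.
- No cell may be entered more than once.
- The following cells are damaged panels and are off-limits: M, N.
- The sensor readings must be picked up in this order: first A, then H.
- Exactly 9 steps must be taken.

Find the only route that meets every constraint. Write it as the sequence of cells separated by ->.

L -> I -> D -> A -> B -> C -> H -> K -> J -> F

The waypoints must appear in the order A, H, with no cell reused.
Route from L: 3× up (reaching A), 2× right (reaching C), 2× down (reaching K), left to J, up to F — 9 moves in all.
Check: order respected (A at step 3, H at step 6); 9 moves as required.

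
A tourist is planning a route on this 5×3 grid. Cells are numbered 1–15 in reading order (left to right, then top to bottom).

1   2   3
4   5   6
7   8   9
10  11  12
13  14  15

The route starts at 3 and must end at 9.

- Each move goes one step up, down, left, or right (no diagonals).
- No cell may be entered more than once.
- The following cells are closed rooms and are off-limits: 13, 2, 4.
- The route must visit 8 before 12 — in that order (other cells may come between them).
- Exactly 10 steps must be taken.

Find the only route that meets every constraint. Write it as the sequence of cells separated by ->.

3 -> 6 -> 5 -> 8 -> 7 -> 10 -> 11 -> 14 -> 15 -> 12 -> 9

The waypoints must appear in the order 8, 12, with no cell reused.
Route from 3: down to 6, left to 5, down to 8, left to 7, down to 10, right to 11, down to 14, right to 15, 2× up (reaching 9) — 10 moves in all.
Check: order respected (8 at step 3, 12 at step 9); 10 moves as required.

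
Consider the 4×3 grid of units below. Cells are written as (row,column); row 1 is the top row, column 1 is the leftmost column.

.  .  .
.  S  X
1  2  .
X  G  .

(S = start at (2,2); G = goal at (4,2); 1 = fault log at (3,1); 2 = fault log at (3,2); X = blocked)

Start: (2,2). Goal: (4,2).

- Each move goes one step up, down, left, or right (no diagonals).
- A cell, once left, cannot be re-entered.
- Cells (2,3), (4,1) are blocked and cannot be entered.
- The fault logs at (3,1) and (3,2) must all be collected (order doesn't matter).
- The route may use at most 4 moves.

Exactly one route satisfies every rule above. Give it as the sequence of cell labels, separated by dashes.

The budget equals the shortest possible length, so every move has to be on a shortest route through the required cells.
Route from (2,2): left 1 to (2,1), down 1 to (3,1), right 1 to (3,2), down 1 to (4,2) — 4 moves in all.
Check: all required cells visited; 4 ≤ 4 moves.

(2,2) - (2,1) - (3,1) - (3,2) - (4,2)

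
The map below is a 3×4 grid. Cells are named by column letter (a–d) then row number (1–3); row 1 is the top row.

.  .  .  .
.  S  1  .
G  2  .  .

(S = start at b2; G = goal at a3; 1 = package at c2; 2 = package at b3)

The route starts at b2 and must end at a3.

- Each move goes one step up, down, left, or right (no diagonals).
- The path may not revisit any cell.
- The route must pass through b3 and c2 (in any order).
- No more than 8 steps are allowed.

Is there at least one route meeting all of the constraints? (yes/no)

yes

One route that works: b2 → c2 → c3 → b3 → a3.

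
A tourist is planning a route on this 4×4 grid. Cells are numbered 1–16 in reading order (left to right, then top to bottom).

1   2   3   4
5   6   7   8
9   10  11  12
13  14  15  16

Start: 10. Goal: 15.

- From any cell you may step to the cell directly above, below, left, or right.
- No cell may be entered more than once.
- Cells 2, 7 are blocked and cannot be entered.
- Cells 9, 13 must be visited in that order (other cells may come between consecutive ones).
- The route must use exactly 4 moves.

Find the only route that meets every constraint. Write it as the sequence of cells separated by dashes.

The waypoints must appear in the order 9, 13, with no cell reused.
Route from 10: left 1 to 9, down 1 to 13, right 2 to 15 — 4 moves in all.
Check: order respected (9 at step 1, 13 at step 2); 4 moves as required.

10 - 9 - 13 - 14 - 15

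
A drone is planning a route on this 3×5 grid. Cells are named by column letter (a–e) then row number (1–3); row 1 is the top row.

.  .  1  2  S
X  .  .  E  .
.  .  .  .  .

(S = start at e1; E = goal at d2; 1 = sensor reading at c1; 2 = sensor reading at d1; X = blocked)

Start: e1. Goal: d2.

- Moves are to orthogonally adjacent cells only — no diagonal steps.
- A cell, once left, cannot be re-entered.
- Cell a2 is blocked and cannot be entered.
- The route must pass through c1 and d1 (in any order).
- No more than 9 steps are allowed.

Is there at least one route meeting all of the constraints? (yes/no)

One route that works: e1 → d1 → c1 → c2 → d2.

yes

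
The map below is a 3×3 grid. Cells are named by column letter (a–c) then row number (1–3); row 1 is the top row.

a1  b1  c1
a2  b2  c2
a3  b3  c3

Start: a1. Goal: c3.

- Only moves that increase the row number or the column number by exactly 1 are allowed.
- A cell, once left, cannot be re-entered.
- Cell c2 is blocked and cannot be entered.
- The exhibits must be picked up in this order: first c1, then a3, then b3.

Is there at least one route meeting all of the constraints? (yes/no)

a3 lies to the left of c1, so going from c1 to a3 would need a leftward move — but moves only go right/down, so c1 cannot be visited before a3.

no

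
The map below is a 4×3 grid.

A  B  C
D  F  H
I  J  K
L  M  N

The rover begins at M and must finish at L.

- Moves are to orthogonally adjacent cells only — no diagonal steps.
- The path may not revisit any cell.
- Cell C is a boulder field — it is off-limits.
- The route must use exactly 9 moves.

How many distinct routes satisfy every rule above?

3

Need simple routes of exactly 9 moves from M to L (Manhattan distance 1, so 4 moves are spent on a detour and 4 undoing it).
Enumerating: M J K H F B A D I L | M N K H F B A D I L | M N K J F B A D I L.
That gives 3 routes.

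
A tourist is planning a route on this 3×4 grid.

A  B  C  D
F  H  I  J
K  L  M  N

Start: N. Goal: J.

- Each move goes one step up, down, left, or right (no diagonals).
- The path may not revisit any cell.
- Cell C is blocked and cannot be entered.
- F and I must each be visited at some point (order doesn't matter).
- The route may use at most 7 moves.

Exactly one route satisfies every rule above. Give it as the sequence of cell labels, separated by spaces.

The budget equals the shortest possible length, so every move has to be on a shortest route through the required cells.
Route from N: left 3 to K, up 1 to F, right 3 to J — 7 moves in all.
Check: all required cells visited; 7 ≤ 7 moves.

N M L K F H I J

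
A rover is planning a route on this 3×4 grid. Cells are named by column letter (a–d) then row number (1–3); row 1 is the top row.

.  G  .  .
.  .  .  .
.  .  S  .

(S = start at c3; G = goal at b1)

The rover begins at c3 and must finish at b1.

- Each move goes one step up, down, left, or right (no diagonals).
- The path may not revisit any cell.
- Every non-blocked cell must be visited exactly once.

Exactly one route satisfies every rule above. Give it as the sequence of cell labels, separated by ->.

c3 -> d3 -> d2 -> d1 -> c1 -> c2 -> b2 -> b3 -> a3 -> a2 -> a1 -> b1

Need to visit all 12 open cells exactly once, starting at c3 and ending at b1.
Cell d1 has only two open neighbours (d2 and c1), so the path must pass straight through it: one of those is the cell it's entered from and the other is where it exits.
Route from c3: right 1 to d3, up 2 to d1, left 1 to c1, down 1 to c2, left 1 to b2, down 1 to b3, left 1 to a3, up 2 to a1, right 1 to b1 — 11 moves in all.
Check: all 12 open cells covered.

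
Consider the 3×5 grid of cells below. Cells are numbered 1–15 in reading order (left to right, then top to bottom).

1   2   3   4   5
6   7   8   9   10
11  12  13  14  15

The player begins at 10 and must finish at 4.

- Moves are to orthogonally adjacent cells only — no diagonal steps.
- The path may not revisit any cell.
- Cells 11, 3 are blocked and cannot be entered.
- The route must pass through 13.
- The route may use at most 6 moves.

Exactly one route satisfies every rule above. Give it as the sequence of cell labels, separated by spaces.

10 15 14 13 8 9 4

The 6-move cap with required stops at 13 leaves no slack for detours.
Route from 10: down to 15, 2× left (reaching 13), up to 8, right to 9, up to 4 — 6 moves in all.
Check: all required cells visited; 6 ≤ 6 moves.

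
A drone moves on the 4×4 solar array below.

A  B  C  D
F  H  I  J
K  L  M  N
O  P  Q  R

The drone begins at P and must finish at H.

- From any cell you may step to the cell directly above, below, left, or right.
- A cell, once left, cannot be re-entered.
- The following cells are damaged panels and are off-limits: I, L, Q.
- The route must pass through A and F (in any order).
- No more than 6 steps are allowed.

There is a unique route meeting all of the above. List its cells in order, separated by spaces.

P O K F A B H

The budget equals the shortest possible length, so every move has to be on a shortest route through the required cells.
Route from P: left 1 to O, up 3 to A, right 1 to B, down 1 to H — 6 moves in all.
Check: all required cells visited; 6 ≤ 6 moves.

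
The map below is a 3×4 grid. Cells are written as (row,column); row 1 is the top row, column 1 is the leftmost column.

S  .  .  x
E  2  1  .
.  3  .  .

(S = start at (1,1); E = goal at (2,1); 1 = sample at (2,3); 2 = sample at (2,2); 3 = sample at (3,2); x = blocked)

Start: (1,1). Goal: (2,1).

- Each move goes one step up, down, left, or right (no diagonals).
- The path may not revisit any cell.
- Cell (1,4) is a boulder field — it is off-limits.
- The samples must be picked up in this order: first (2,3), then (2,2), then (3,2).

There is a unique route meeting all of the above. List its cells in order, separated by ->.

The waypoints must appear in the order (2,3), (2,2), (3,2), with no cell reused.
Route from (1,1): 2× right (reaching (1,3)), down to (2,3), left to (2,2), down to (3,2), left to (3,1), up to (2,1) — 7 moves in all.
Check: order respected (1 at step 3, 2 at step 4, 3 at step 5).

(1,1) -> (1,2) -> (1,3) -> (2,3) -> (2,2) -> (3,2) -> (3,1) -> (2,1)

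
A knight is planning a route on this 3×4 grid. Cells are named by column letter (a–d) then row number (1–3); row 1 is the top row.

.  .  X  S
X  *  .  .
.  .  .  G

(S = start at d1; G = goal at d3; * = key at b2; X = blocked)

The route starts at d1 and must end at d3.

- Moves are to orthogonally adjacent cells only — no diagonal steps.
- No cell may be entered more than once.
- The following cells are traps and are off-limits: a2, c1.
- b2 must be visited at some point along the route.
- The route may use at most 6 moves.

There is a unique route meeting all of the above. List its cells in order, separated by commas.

The 6-move cap with required stops at b2 leaves no slack for detours.
Route from d1: down to d2, 2× left (reaching b2), down to b3, 2× right (reaching d3) — 6 moves in all.
Check: all required cells visited; 6 ≤ 6 moves.

d1, d2, c2, b2, b3, c3, d3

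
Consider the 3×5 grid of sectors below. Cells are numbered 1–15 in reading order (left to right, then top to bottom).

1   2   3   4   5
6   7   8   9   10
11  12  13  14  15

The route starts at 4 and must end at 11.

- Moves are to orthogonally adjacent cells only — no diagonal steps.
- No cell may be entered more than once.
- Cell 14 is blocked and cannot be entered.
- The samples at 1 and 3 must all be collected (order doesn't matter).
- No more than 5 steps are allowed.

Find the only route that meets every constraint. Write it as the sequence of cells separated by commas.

The budget equals the shortest possible length, so every move has to be on a shortest route through the required cells.
Route from 4: 3× left (reaching 1), 2× down (reaching 11) — 5 moves in all.
Check: all required cells visited; 5 ≤ 5 moves.

4, 3, 2, 1, 6, 11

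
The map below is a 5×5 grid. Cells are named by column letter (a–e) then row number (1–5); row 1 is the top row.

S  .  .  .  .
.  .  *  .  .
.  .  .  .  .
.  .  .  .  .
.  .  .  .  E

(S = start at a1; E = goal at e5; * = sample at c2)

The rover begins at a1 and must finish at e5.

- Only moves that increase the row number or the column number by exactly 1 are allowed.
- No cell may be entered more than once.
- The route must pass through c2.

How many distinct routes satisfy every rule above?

A right/down-only route from a1 to e5 makes exactly 4 down-moves and 4 right-moves in some order.
With no other constraints that would be C(8,4) = 70 routes.
Split at c2 and multiply the segment counts: a1→c2: 3; c2→e5: 10; product = 30.
That gives 30 routes.

30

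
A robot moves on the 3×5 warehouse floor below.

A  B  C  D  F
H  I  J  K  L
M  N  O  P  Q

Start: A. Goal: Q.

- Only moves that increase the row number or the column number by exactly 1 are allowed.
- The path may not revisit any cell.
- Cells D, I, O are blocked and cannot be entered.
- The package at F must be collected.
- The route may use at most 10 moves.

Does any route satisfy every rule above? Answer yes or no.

no

Every right/down route from A to F runs into a blocked cell, so that leg cannot be completed.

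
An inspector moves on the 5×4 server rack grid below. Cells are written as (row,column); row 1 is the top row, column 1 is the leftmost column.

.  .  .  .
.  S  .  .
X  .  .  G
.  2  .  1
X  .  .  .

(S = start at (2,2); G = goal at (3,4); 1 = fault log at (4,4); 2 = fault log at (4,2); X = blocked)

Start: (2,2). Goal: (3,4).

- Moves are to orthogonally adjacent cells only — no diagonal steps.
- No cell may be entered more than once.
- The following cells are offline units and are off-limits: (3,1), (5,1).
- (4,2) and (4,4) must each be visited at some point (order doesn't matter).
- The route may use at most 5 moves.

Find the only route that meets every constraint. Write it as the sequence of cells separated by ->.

(2,2) -> (3,2) -> (4,2) -> (4,3) -> (4,4) -> (3,4)

Any route must reach (4,2) and (4,4) and still end at (3,4) within 5 moves, so the order of the required stops is forced.
Route from (2,2): down 2 to (4,2), right 2 to (4,4), up 1 to (3,4) — 5 moves in all.
Check: all required cells visited; 5 ≤ 5 moves.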